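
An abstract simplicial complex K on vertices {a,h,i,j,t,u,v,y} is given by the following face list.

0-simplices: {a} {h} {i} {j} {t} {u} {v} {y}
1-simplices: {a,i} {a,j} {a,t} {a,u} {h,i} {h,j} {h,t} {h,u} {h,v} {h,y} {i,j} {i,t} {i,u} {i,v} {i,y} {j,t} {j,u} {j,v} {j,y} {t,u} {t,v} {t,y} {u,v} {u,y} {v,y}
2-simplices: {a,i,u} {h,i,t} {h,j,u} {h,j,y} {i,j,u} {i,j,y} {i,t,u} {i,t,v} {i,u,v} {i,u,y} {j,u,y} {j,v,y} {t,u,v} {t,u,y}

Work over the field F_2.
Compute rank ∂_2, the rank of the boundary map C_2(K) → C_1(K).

rank∂_2=12

n_0=8 n_1=25 n_2=14  [Z2]
∂1: piv[ai,aj,at,au,hi,hv,hy] rk=7  ker:hj,ht,hu,ij,it,iu,iv,iy,jt,ju,jv,jy,tu,tv,ty,uv,uy,vy
∂2: piv[aiu,hit,hju,hjy,iju,ijy,itu,itv,iuv,iuy,jvy,tuy] rk=12  ker:juy,tuv
rk∂_2=12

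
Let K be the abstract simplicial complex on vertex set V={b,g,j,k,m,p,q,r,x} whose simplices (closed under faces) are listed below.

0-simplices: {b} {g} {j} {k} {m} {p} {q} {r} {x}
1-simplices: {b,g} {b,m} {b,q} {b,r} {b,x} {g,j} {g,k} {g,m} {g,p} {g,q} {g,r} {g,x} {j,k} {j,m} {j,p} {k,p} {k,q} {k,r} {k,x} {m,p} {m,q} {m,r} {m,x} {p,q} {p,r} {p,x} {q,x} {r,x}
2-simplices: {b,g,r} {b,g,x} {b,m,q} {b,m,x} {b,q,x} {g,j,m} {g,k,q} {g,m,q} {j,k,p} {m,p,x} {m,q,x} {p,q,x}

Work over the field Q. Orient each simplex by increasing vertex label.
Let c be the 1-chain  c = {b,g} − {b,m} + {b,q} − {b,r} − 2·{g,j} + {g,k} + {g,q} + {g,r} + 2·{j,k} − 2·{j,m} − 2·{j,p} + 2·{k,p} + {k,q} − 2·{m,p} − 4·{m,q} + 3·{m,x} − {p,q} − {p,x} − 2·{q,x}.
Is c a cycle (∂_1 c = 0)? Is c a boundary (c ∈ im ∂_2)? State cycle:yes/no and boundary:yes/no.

cycle:yes boundary:yes

n_0=9 n_1=28 n_2=12  [Q]
∂1: piv[bg,bm,bq,br,bx,gj,gk,gp] rk=8  ker:gm,gq,gr,gx,jk,jm,jp,kp,kq,kr,kx,mp,mq,mr,mx,pq,pr,px,qx,rx
∂2: piv[bgr,bgx,bmq,bmx,bqx,gjm,gkq,gmq,jkp,mpx,pqx] rk=11  ker:mqx
∂1c = 0
c vs im∂2: reduces to 0 ⇒ boundary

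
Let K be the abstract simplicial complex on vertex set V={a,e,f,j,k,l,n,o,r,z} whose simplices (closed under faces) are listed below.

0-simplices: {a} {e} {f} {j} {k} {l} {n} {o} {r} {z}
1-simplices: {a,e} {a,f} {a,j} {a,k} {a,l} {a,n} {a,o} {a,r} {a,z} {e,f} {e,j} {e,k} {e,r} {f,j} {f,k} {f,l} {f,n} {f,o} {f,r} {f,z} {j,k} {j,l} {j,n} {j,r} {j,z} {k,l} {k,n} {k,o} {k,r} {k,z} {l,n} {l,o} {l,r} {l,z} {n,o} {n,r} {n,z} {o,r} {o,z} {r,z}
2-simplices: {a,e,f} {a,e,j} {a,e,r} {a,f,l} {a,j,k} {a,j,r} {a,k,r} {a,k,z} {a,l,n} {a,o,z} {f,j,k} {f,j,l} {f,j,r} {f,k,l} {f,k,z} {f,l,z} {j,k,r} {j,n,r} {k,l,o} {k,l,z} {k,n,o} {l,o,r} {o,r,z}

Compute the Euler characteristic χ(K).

n_0=10 n_1=40 n_2=23
χ=+10−40+23=-7

χ(K)=-7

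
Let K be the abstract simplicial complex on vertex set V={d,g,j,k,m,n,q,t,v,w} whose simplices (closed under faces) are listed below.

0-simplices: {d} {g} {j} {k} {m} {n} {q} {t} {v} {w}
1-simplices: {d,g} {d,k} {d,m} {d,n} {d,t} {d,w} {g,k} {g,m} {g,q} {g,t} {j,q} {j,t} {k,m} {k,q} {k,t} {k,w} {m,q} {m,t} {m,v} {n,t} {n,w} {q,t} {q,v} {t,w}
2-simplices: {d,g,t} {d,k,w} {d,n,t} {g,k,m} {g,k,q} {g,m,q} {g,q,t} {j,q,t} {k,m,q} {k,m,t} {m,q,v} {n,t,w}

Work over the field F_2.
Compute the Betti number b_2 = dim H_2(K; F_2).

n_0=10 n_1=24 n_2=12  [Z2]
∂1: piv[dg,dk,dm,dn,dt,dw,gq,jq,mv] rk=9  ker:gk,gm,gt,jt,km,kq,kt,kw,mq,mt,nt,nw,qt,qv,tw
∂2: piv[dgt,dkw,dnt,gkm,gkq,gmq,gqt,jqt,kmt,mqv,ntw] rk=11  ker:kmq
b_2=(12−11)−0=1

b_2=1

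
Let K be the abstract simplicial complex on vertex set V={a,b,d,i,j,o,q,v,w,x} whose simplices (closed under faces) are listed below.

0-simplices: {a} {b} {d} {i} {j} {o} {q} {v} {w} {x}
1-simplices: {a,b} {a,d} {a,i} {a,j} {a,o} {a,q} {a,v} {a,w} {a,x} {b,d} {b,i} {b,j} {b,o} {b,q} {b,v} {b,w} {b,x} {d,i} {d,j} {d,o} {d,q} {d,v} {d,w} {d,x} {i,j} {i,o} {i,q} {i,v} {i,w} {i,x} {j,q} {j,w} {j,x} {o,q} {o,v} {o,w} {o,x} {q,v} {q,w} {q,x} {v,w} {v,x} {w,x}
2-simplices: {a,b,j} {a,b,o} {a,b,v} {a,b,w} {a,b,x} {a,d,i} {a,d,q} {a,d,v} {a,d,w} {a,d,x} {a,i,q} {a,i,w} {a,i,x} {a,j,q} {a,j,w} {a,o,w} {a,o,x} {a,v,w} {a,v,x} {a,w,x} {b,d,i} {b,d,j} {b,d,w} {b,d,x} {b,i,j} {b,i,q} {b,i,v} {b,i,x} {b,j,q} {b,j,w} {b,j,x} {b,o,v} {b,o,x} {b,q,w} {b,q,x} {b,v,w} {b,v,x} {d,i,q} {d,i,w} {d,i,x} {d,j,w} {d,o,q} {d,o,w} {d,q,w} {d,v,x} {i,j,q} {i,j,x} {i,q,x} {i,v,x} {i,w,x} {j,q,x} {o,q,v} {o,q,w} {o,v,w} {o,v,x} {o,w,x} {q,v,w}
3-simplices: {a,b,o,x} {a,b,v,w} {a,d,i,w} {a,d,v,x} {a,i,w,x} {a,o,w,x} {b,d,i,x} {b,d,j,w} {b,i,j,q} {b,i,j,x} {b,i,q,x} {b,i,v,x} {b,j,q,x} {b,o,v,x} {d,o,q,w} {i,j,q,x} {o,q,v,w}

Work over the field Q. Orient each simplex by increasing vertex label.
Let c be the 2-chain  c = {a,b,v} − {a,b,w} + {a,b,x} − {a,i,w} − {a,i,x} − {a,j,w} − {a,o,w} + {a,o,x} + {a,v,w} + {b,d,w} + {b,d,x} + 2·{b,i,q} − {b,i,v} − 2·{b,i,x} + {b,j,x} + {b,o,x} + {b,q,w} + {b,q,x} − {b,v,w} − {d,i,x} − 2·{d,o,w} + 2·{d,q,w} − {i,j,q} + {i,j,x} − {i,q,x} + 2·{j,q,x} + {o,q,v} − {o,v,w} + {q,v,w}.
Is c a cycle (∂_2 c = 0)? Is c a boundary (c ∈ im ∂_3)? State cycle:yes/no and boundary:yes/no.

cycle:no boundary:no

n_0=10 n_1=43 n_2=57 n_3=17  [Q]
∂1: piv[ab,ad,ai,aj,ao,aq,av,aw,ax] rk=9  ker:bd,bi,bj,bo,bq,bv,bw,bx,di,dj,do,dq,dv,dw,dx,ij,io,iq,iv,iw,ix,jq,jw,jx,oq,ov,ow,ox,qv,qw,qx,vw,vx,wx
∂2: piv[abj,abo,abv,abw,abx,adi,adq,adv,adw,adx,aiq,aiw,aix,ajq,ajw,aow,aox,avw,avx,awx,bdi,bdj,bdw,bij,biq,biv,bjx,bov,bqw,bqx,doq,dow,oqv] rk=33  ker:bdx,bix,bjq,bjw,box,bvw,bvx,diq,diw,dix,djw,dqw,dvx,ijq,ijx,iqx,ivx,iwx,jqx,oqw,ovw,ovx,owx,qvw
∂3: piv[abox,abvw,adiw,advx,aiwx,aowx,bdix,bdjw,bijq,bijx,biqx,bivx,bjqx,bovx,doqw,oqvw] rk=16  ker:ijqx
∂2c = {a,b} − 2·{a,i} − {a,j} + 3·{a,w} − {a,x} + 2·{b,d} − {b,i} + {b,j} + {b,o} + {b,v} − 2·{b,w} − {b,x} − {d,i} − 2·{d,o} + 2·{d,q} + {d,w} + 2·{d,x} + 2·{i,q} − {i,v} − {i,w} − 4·{i,x} + {j,q} − {j,w} + {o,q} − 2·{o,v} − 2·{o,w} + 2·{o,x} + 2·{q,v} + 2·{q,w} + 2·{q,x}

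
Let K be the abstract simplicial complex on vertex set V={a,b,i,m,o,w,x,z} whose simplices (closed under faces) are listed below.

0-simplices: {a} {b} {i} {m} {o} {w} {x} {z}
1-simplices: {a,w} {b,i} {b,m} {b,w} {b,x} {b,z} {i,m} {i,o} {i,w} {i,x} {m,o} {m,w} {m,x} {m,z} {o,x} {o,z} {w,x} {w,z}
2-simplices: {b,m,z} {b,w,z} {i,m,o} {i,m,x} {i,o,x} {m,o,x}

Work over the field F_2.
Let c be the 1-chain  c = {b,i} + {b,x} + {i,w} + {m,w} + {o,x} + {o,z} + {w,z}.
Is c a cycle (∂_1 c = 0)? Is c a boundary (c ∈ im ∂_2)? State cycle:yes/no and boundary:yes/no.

cycle:no boundary:no

n_0=8 n_1=18 n_2=6  [Z2]
∂1: piv[aw,bi,bm,bw,bx,bz,io] rk=7  ker:im,iw,ix,mo,mw,mx,mz,ox,oz,wx,wz
∂2: piv[bmz,bwz,imo,imx,iox] rk=5  ker:mox
∂1c = {m} + {w}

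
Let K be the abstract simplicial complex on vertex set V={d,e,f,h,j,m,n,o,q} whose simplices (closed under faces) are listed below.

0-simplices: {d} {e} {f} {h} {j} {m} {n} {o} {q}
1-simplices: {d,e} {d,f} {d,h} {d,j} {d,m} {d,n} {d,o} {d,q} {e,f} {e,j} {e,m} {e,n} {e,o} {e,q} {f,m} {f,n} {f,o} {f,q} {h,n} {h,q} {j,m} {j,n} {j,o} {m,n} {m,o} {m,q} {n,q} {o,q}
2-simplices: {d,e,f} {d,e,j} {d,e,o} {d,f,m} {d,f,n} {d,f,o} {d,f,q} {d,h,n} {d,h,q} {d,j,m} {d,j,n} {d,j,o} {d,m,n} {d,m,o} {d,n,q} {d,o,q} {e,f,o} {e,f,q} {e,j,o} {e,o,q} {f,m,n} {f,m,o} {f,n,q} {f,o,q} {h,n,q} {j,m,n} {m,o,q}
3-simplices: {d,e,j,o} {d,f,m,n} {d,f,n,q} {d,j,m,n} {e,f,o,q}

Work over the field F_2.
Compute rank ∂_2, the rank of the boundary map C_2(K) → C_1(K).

rank∂_2=18

n_0=9 n_1=28 n_2=27 n_3=5  [Z2]
∂1: piv[de,df,dh,dj,dm,dn,do,dq] rk=8  ker:ef,ej,em,en,eo,eq,fm,fn,fo,fq,hn,hq,jm,jn,jo,mn,mo,mq,nq,oq
∂2: piv[def,dej,deo,dfm,dfn,dfo,dfq,dhn,dhq,djm,djn,djo,dmn,dmo,dnq,doq,efq,moq] rk=18  ker:efo,ejo,eoq,fmn,fmo,fnq,foq,hnq,jmn
∂3: piv[dejo,dfmn,dfnq,djmn,efoq] rk=5
rk∂_2=18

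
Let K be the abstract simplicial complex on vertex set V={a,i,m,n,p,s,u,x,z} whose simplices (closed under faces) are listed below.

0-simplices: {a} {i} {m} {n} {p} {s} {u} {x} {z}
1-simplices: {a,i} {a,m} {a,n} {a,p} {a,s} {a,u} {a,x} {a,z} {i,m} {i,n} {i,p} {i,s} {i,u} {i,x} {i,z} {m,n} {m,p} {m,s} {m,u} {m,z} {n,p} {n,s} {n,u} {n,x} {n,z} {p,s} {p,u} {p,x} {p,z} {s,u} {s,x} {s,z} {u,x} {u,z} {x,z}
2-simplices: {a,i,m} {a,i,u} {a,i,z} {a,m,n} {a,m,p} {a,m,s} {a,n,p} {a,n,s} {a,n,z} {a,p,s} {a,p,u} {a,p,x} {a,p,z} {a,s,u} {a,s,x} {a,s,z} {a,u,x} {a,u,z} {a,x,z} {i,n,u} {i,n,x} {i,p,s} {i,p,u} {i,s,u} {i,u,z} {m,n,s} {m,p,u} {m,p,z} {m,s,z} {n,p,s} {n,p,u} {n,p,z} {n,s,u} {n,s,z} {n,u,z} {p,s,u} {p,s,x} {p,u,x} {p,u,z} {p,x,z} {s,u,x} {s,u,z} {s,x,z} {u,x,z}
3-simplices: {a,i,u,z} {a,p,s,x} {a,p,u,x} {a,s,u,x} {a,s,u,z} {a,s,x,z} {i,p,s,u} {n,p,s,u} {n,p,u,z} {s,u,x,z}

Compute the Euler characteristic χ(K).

n_0=9 n_1=35 n_2=44 n_3=10
χ=+9−35+44−10=8

χ(K)=8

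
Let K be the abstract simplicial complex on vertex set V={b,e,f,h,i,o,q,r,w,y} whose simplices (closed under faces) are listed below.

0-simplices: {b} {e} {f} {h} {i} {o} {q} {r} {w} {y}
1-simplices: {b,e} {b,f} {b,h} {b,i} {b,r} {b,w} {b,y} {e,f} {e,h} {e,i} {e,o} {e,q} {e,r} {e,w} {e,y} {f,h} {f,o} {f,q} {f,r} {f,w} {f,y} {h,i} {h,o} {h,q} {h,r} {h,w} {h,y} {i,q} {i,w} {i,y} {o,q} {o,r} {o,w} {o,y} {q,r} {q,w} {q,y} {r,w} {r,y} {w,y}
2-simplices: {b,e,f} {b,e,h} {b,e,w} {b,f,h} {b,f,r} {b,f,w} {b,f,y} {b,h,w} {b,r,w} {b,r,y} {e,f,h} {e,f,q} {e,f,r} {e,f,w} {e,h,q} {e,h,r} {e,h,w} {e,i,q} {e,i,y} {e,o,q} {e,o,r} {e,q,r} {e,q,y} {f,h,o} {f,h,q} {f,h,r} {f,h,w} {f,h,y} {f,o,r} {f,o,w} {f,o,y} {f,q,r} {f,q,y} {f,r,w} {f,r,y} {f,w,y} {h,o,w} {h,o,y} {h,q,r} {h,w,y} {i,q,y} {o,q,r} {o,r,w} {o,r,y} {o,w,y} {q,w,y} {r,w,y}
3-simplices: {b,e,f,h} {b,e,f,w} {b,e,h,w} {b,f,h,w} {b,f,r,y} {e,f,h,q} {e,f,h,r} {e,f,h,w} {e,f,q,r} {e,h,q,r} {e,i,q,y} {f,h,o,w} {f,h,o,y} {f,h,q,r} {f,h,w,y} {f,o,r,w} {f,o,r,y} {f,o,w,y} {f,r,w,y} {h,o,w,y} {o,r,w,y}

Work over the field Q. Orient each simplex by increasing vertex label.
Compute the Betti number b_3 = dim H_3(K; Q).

b_3=4

n_0=10 n_1=40 n_2=47 n_3=21  [Q]
∂1: piv[be,bf,bh,bi,br,bw,by,eo,eq] rk=9  ker:ef,eh,ei,er,ew,ey,fh,fo,fq,fr,fw,fy,hi,ho,hq,hr,hw,hy,iq,iw,iy,oq,or,ow,oy,qr,qw,qy,rw,ry,wy
∂2: piv[bef,beh,bew,bfh,bfr,bfw,bfy,bhw,brw,bry,efq,efr,ehq,ehr,eiq,eiy,eoq,eor,eqr,eqy,fho,fhy,for,fow,foy,fqy,fwy,qwy] rk=28  ker:efh,efw,ehw,fhq,fhr,fhw,fqr,frw,fry,how,hoy,hqr,hwy,iqy,oqr,orw,ory,owy,rwy
∂3: piv[befh,befw,behw,bfhw,bfry,efhq,efhr,efqr,ehqr,eiqy,fhow,fhoy,fhwy,forw,fory,fowy,frwy] rk=17  ker:efhw,fhqr,howy,orwy
b_3=(21−17)−0=4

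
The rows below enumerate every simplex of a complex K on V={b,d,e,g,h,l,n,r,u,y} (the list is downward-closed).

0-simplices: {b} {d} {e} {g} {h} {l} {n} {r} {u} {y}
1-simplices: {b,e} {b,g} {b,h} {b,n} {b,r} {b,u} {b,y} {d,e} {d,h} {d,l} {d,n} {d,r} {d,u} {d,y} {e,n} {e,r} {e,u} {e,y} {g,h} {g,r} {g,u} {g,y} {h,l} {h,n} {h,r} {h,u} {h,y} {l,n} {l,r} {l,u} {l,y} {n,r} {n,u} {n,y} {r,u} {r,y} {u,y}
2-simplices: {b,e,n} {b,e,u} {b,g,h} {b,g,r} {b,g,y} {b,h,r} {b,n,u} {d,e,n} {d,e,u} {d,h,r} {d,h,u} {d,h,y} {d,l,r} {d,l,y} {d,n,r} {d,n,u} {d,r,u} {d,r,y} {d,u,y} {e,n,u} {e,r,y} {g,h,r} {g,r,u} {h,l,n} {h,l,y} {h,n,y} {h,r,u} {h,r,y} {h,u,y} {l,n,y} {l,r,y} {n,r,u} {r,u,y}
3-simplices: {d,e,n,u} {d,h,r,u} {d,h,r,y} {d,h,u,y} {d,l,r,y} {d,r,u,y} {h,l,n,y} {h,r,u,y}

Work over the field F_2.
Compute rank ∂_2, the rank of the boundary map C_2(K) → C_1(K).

rank∂_2=23

n_0=10 n_1=37 n_2=33 n_3=8  [Z2]
∂1: piv[be,bg,bh,bn,br,bu,by,de,dl] rk=9  ker:dh,dn,dr,du,dy,en,er,eu,ey,gh,gr,gu,gy,hl,hn,hr,hu,hy,ln,lr,lu,ly,nr,nu,ny,ru,ry,uy
∂2: piv[ben,beu,bgh,bgr,bgy,bhr,bnu,den,deu,dhr,dhu,dhy,dlr,dly,dnr,dru,dry,duy,ery,gru,hln,hly,hny] rk=23  ker:dnu,enu,ghr,hru,hry,huy,lny,lry,nru,ruy
∂3: piv[denu,dhru,dhry,dhuy,dlry,druy,hlny] rk=7  ker:hruy
rk∂_2=23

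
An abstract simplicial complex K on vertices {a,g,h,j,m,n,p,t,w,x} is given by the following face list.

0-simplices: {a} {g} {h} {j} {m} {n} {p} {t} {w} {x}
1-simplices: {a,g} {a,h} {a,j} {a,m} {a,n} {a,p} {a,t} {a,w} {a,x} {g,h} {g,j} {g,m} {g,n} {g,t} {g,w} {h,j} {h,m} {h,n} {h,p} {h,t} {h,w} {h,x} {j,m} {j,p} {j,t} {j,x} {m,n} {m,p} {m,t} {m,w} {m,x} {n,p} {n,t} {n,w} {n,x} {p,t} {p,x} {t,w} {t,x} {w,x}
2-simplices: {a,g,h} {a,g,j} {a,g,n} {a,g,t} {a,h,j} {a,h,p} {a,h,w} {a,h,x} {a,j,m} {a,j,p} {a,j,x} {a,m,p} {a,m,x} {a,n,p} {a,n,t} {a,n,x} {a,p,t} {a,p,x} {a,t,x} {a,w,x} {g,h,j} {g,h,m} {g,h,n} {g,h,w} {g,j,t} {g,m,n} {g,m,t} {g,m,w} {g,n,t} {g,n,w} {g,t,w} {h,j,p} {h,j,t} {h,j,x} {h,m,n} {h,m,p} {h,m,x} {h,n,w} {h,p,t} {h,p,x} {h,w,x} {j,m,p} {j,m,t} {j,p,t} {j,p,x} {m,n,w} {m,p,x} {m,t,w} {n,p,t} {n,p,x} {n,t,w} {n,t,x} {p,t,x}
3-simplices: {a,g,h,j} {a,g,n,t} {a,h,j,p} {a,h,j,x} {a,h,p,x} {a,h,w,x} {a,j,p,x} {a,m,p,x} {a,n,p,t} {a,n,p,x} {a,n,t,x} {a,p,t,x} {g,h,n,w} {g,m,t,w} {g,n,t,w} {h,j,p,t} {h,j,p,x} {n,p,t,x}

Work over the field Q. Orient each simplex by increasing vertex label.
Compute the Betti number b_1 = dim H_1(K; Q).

b_1=0

n_0=10 n_1=40 n_2=53 n_3=18  [Q]
∂1: piv[ag,ah,aj,am,an,ap,at,aw,ax] rk=9  ker:gh,gj,gm,gn,gt,gw,hj,hm,hn,hp,ht,hw,hx,jm,jp,jt,jx,mn,mp,mt,mw,mx,np,nt,nw,nx,pt,px,tw,tx,wx
∂2: piv[agh,agj,agn,agt,ahj,ahp,ahw,ahx,ajm,ajp,ajx,amp,amx,anp,ant,anx,apt,apx,atx,awx,ghm,ghn,ghw,gjt,gmn,gmt,gmw,gnw,gtw,hjt,hmp] rk=31  ker:ghj,gnt,hjp,hjx,hmn,hmx,hnw,hpt,hpx,hwx,jmp,jmt,jpt,jpx,mnw,mpx,mtw,npt,npx,ntw,ntx,ptx
∂3: piv[aghj,agnt,ahjp,ahjx,ahpx,ahwx,ajpx,ampx,anpt,anpx,antx,aptx,ghnw,gmtw,gntw,hjpt] rk=16  ker:hjpx,nptx
b_1=(40−9)−31=0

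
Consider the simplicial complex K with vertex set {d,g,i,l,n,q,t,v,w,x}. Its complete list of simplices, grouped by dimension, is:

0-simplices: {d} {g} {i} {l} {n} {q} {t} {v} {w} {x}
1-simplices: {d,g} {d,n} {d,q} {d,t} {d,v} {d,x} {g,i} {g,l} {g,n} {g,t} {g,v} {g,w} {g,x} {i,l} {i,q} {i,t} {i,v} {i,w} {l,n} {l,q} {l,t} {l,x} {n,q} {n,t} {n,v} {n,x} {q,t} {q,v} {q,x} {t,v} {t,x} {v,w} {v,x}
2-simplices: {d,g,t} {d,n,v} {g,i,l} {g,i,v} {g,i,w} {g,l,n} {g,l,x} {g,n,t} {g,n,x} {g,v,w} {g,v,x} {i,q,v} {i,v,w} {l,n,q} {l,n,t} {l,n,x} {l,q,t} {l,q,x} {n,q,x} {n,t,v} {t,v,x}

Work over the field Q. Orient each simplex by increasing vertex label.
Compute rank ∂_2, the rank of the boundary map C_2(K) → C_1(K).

rank∂_2=18

n_0=10 n_1=33 n_2=21  [Q]
∂1: piv[dg,dn,dq,dt,dv,dx,gi,gl,gw] rk=9  ker:gn,gt,gv,gx,il,iq,it,iv,iw,ln,lq,lt,lx,nq,nt,nv,nx,qt,qv,qx,tv,tx,vw,vx
∂2: piv[dgt,dnv,gil,giv,giw,gln,glx,gnt,gnx,gvw,gvx,iqv,lnq,lnt,lqt,lqx,ntv,tvx] rk=18  ker:ivw,lnx,nqx
rk∂_2=18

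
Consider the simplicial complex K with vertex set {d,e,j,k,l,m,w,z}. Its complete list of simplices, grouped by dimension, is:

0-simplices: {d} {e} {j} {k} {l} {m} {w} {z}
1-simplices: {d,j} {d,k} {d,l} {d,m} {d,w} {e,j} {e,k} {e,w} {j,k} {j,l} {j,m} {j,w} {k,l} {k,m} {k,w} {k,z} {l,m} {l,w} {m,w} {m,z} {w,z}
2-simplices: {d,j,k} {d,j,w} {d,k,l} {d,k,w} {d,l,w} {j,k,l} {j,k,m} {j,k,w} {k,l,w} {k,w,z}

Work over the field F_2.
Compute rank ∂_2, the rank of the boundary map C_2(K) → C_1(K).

rank∂_2=8

n_0=8 n_1=21 n_2=10  [Z2]
∂1: piv[dj,dk,dl,dm,dw,ej,kz] rk=7  ker:ek,ew,jk,jl,jm,jw,kl,km,kw,lm,lw,mw,mz,wz
∂2: piv[djk,djw,dkl,dkw,dlw,jkl,jkm,kwz] rk=8  ker:jkw,klw
rk∂_2=8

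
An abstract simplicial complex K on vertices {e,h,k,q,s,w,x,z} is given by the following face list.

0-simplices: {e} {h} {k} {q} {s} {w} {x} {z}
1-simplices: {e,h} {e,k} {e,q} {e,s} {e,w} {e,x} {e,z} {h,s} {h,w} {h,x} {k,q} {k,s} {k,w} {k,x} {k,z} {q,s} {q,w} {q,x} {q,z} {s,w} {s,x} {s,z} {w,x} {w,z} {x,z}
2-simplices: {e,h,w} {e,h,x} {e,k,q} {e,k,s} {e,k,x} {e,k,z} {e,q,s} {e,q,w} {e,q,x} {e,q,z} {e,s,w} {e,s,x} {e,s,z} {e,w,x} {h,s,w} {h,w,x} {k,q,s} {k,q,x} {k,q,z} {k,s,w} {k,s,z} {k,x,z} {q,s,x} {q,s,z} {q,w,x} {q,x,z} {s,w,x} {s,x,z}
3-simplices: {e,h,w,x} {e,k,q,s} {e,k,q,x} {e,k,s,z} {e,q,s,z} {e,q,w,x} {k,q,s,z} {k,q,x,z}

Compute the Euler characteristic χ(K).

n_0=8 n_1=25 n_2=28 n_3=8
χ=+8−25+28−8=3

χ(K)=3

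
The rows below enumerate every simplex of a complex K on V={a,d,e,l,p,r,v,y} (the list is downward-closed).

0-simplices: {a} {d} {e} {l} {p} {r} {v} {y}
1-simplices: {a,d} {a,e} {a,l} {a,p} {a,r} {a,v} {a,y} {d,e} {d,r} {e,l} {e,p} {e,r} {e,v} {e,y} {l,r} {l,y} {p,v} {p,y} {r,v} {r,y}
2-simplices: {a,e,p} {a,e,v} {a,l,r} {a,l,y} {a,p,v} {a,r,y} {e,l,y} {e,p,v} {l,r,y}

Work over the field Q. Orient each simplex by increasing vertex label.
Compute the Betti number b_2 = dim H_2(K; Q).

n_0=8 n_1=20 n_2=9  [Q]
∂1: piv[ad,ae,al,ap,ar,av,ay] rk=7  ker:de,dr,el,ep,er,ev,ey,lr,ly,pv,py,rv,ry
∂2: piv[aep,aev,alr,aly,apv,ary,ely] rk=7  ker:epv,lry
b_2=(9−7)−0=2

b_2=2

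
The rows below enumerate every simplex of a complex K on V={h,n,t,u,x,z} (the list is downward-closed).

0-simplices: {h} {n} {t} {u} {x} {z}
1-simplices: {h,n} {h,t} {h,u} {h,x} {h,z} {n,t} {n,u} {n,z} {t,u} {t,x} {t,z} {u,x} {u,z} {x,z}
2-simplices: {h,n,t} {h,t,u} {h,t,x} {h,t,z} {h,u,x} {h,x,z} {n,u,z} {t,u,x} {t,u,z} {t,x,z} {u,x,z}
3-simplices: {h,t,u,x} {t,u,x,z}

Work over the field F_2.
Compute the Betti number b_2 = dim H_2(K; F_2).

b_2=1

n_0=6 n_1=14 n_2=11 n_3=2  [Z2]
∂1: piv[hn,ht,hu,hx,hz] rk=5  ker:nt,nu,nz,tu,tx,tz,ux,uz,xz
∂2: piv[hnt,htu,htx,htz,hux,hxz,nuz,tuz] rk=8  ker:tux,txz,uxz
∂3: piv[htux,tuxz] rk=2
b_2=(11−8)−2=1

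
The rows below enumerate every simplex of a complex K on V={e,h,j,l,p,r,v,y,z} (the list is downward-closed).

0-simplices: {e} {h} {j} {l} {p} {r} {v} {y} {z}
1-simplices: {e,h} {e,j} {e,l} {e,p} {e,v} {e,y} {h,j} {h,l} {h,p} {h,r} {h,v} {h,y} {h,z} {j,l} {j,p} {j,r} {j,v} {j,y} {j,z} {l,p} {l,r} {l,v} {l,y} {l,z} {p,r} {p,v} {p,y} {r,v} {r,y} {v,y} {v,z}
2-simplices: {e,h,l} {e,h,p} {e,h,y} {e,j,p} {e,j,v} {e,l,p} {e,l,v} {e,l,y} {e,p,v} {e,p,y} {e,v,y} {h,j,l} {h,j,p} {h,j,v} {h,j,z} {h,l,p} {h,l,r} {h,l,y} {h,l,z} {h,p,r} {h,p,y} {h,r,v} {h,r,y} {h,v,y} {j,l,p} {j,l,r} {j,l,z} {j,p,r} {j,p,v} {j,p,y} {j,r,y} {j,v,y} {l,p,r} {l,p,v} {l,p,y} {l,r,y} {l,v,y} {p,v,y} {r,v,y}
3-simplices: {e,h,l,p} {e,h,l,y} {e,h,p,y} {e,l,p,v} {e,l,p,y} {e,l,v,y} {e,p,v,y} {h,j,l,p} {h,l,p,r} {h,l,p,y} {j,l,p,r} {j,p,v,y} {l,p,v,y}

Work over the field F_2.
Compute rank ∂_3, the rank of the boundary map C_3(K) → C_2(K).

rank∂_3=11

n_0=9 n_1=31 n_2=39 n_3=13  [Z2]
∂1: piv[eh,ej,el,ep,ev,ey,hr,hz] rk=8  ker:hj,hl,hp,hv,hy,jl,jp,jr,jv,jy,jz,lp,lr,lv,ly,lz,pr,pv,py,rv,ry,vy,vz
∂2: piv[ehl,ehp,ehy,ejp,ejv,elp,elv,ely,epv,epy,evy,hjl,hjp,hjv,hjz,hlr,hlz,hpr,hrv,hry,jlr,jpy] rk=22  ker:hlp,hly,hpy,hvy,jlp,jlz,jpr,jpv,jry,jvy,lpr,lpv,lpy,lry,lvy,pvy,rvy
∂3: piv[ehlp,ehly,ehpy,elpv,elpy,elvy,epvy,hjlp,hlpr,jlpr,jpvy] rk=11  ker:hlpy,lpvy
rk∂_3=11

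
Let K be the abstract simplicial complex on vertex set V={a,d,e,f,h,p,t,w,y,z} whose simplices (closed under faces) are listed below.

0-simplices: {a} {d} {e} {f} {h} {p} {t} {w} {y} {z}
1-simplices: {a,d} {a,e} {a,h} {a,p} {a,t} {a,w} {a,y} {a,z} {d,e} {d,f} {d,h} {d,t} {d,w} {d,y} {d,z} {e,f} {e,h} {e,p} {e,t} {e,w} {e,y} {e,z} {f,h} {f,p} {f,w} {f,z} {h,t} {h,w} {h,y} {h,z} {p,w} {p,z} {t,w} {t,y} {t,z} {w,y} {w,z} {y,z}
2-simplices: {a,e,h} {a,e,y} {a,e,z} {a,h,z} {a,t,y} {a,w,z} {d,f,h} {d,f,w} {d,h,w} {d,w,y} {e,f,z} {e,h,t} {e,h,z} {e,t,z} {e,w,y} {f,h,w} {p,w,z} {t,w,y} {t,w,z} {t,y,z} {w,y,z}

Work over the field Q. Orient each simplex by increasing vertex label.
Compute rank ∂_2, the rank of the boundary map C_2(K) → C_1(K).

rank∂_2=18

n_0=10 n_1=38 n_2=21  [Q]
∂1: piv[ad,ae,ah,ap,at,aw,ay,az,df] rk=9  ker:de,dh,dt,dw,dy,dz,ef,eh,ep,et,ew,ey,ez,fh,fp,fw,fz,ht,hw,hy,hz,pw,pz,tw,ty,tz,wy,wz,yz
∂2: piv[aeh,aey,aez,ahz,aty,awz,dfh,dfw,dhw,dwy,efz,eht,etz,ewy,pwz,twy,twz,tyz] rk=18  ker:ehz,fhw,wyz
rk∂_2=18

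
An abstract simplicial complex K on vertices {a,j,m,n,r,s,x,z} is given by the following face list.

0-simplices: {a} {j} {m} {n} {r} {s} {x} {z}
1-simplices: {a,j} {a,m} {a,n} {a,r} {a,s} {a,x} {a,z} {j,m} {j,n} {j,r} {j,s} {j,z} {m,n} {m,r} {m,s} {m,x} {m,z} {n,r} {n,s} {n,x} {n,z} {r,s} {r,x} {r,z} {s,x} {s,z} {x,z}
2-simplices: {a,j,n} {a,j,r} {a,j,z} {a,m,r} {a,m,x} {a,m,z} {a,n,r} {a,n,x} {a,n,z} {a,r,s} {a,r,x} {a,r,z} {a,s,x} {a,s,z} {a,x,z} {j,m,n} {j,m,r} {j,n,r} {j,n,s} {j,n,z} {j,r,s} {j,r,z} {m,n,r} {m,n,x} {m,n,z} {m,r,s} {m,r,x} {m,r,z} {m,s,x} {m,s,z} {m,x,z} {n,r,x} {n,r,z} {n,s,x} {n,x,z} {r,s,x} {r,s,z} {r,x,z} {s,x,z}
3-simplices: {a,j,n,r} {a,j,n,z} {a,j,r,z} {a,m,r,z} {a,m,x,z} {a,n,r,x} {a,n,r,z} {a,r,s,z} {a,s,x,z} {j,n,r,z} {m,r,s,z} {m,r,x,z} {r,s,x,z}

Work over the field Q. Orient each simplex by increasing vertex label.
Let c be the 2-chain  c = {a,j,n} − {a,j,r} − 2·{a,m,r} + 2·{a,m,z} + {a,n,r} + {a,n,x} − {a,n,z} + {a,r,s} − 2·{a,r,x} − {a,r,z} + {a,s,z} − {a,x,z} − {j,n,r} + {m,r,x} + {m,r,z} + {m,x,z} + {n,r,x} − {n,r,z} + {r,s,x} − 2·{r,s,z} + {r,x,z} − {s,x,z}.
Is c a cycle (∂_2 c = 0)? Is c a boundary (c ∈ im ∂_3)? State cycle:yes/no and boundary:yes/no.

cycle:yes boundary:no

n_0=8 n_1=27 n_2=39 n_3=13  [Q]
∂1: piv[aj,am,an,ar,as,ax,az] rk=7  ker:jm,jn,jr,js,jz,mn,mr,ms,mx,mz,nr,ns,nx,nz,rs,rx,rz,sx,sz,xz
∂2: piv[ajn,ajr,ajz,amr,amx,amz,anr,anx,anz,ars,arx,arz,asx,asz,axz,jmn,jmr,jns,jrs,mrs] rk=20  ker:jnr,jnz,jrz,mnr,mnx,mnz,mrx,mrz,msx,msz,mxz,nrx,nrz,nsx,nxz,rsx,rsz,rxz,sxz
∂3: piv[ajnr,ajnz,ajrz,amrz,amxz,anrx,anrz,arsz,asxz,mrsz,mrxz,rsxz] rk=12  ker:jnrz
∂2c = 0
c vs im∂3: residual ≠ 0 ⇒ not boundary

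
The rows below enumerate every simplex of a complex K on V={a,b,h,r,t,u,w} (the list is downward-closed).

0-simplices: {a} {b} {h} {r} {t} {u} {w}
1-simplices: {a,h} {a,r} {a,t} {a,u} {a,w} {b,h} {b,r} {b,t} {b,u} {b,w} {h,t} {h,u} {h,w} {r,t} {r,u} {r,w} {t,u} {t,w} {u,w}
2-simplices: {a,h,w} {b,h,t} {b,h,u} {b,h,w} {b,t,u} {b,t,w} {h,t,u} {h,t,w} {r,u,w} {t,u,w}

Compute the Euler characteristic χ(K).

χ(K)=-2

n_0=7 n_1=19 n_2=10
χ=+7−19+10=-2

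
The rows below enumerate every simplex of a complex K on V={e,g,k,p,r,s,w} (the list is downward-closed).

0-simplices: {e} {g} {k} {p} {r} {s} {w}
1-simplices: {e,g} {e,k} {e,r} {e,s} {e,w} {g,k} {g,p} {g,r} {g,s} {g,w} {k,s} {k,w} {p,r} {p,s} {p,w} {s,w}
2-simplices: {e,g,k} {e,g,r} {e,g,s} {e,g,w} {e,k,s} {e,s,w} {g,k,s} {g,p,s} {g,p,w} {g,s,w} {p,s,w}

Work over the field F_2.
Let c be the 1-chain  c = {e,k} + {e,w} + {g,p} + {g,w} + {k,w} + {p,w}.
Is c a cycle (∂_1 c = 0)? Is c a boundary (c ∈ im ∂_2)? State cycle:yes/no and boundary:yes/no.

n_0=7 n_1=16 n_2=11  [Z2]
∂1: piv[eg,ek,er,es,ew,gp] rk=6  ker:gk,gr,gs,gw,ks,kw,pr,ps,pw,sw
∂2: piv[egk,egr,egs,egw,eks,esw,gps,gpw] rk=8  ker:gks,gsw,psw
∂1c = 0
c vs im∂2: residual ≠ 0 ⇒ not boundary

cycle:yes boundary:no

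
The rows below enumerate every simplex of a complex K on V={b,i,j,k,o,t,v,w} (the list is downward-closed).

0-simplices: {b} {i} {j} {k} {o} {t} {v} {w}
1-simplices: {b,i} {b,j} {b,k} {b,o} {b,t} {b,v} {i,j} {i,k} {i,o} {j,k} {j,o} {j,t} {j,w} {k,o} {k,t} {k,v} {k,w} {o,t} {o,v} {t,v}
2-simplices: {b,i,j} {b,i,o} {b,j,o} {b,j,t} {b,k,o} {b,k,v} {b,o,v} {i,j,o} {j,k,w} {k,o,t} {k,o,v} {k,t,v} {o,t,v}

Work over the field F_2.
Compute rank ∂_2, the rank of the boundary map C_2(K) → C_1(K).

rank∂_2=10

n_0=8 n_1=20 n_2=13  [Z2]
∂1: piv[bi,bj,bk,bo,bt,bv,jw] rk=7  ker:ij,ik,io,jk,jo,jt,ko,kt,kv,kw,ot,ov,tv
∂2: piv[bij,bio,bjo,bjt,bko,bkv,bov,jkw,kot,ktv] rk=10  ker:ijo,kov,otv
rk∂_2=10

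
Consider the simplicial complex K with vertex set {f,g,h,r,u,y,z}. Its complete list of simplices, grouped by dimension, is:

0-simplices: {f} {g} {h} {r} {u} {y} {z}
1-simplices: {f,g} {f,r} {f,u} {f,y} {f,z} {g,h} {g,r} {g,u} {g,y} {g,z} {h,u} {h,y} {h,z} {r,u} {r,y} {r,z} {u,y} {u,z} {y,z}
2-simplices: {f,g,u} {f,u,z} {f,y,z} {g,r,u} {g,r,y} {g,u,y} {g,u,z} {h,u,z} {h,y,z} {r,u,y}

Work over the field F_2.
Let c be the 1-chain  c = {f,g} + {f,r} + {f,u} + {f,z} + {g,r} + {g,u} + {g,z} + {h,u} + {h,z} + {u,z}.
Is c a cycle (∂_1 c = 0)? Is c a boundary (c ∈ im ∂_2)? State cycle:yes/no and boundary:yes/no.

n_0=7 n_1=19 n_2=10  [Z2]
∂1: piv[fg,fr,fu,fy,fz,gh] rk=6  ker:gr,gu,gy,gz,hu,hy,hz,ru,ry,rz,uy,uz,yz
∂2: piv[fgu,fuz,fyz,gru,gry,guy,guz,huz,hyz] rk=9  ker:ruy
∂1c = 0
c vs im∂2: residual ≠ 0 ⇒ not boundary

cycle:yes boundary:no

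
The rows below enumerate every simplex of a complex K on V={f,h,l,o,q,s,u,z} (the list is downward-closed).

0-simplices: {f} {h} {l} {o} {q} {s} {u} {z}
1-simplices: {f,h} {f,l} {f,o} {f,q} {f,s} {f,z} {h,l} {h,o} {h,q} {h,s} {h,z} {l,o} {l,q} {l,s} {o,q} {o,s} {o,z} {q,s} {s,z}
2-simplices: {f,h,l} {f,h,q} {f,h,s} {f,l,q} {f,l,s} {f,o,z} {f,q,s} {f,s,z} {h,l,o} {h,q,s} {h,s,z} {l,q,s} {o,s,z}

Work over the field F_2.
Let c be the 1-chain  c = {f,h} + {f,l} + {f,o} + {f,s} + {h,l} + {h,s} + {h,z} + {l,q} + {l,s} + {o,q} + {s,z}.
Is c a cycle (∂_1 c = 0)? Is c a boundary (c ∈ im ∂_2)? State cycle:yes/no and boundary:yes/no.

n_0=8 n_1=19 n_2=13  [Z2]
∂1: piv[fh,fl,fo,fq,fs,fz] rk=6  ker:hl,ho,hq,hs,hz,lo,lq,ls,oq,os,oz,qs,sz
∂2: piv[fhl,fhq,fhs,flq,fls,foz,fqs,fsz,hlo,hsz,osz] rk=11  ker:hqs,lqs
∂1c = 0
c vs im∂2: residual ≠ 0 ⇒ not boundary

cycle:yes boundary:no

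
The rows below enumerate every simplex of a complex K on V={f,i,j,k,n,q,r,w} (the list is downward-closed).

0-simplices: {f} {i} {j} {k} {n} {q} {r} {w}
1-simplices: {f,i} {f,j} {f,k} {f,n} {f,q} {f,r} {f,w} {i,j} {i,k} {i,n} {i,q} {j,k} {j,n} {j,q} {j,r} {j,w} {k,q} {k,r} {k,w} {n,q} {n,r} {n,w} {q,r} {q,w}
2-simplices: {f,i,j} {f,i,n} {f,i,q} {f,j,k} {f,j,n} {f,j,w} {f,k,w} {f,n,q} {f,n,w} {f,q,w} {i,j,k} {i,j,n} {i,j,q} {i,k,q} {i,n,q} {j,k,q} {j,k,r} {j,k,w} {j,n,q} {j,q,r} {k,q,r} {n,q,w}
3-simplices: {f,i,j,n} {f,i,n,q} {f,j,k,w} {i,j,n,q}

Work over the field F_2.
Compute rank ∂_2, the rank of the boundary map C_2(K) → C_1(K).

rank∂_2=15

n_0=8 n_1=24 n_2=22 n_3=4  [Z2]
∂1: piv[fi,fj,fk,fn,fq,fr,fw] rk=7  ker:ij,ik,in,iq,jk,jn,jq,jr,jw,kq,kr,kw,nq,nr,nw,qr,qw
∂2: piv[fij,fin,fiq,fjk,fjn,fjw,fkw,fnq,fnw,fqw,ijk,ijq,ikq,jkr,jqr] rk=15  ker:ijn,inq,jkq,jkw,jnq,kqr,nqw
∂3: piv[fijn,finq,fjkw,ijnq] rk=4
rk∂_2=15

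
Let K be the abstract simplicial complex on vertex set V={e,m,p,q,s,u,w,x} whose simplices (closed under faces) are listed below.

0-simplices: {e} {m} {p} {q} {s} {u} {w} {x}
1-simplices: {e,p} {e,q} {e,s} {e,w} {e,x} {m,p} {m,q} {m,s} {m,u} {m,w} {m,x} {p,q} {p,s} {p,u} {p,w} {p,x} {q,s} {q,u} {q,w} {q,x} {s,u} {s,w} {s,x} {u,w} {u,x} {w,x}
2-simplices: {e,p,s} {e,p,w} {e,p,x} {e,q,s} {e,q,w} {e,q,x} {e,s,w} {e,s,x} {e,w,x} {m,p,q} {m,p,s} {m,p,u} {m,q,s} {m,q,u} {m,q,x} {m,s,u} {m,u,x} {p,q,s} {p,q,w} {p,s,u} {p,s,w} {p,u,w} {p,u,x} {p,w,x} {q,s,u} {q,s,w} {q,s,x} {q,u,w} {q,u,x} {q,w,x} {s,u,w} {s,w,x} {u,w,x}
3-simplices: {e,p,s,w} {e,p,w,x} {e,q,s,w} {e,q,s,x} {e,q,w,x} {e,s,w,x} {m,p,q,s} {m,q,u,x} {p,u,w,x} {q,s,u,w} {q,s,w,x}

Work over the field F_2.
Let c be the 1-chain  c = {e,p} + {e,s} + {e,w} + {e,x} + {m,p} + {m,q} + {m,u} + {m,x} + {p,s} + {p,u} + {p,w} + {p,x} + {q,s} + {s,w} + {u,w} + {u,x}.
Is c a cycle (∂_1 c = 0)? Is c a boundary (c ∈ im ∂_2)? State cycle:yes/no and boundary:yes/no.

cycle:yes boundary:yes

n_0=8 n_1=26 n_2=33 n_3=11  [Z2]
∂1: piv[ep,eq,es,ew,ex,mp,mu] rk=7  ker:mq,ms,mw,mx,pq,ps,pu,pw,px,qs,qu,qw,qx,su,sw,sx,uw,ux,wx
∂2: piv[eps,epw,epx,eqs,eqw,eqx,esw,esx,ewx,mpq,mps,mpu,mqs,mqu,mqx,msu,mux,puw] rk=18  ker:pqs,pqw,psu,psw,pux,pwx,qsu,qsw,qsx,quw,qux,qwx,suw,swx,uwx
∂3: piv[epsw,epwx,eqsw,eqsx,eqwx,eswx,mpqs,mqux,puwx,qsuw] rk=10  ker:qswx
∂1c = 0
c vs im∂2: reduces to 0 ⇒ boundary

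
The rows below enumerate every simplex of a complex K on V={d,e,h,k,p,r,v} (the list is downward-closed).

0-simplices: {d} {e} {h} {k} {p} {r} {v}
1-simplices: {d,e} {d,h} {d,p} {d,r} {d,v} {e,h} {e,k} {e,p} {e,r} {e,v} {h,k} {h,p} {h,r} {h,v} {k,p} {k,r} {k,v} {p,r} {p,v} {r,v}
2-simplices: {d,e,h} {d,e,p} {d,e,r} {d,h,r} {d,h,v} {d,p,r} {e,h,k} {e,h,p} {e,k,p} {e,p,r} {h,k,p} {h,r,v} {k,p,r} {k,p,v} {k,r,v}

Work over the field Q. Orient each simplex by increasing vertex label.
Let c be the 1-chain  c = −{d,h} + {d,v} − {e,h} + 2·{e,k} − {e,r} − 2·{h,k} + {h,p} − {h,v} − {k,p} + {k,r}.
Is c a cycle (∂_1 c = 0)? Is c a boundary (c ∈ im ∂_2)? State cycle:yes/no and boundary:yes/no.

n_0=7 n_1=20 n_2=15  [Q]
∂1: piv[de,dh,dp,dr,dv,ek] rk=6  ker:eh,ep,er,ev,hk,hp,hr,hv,kp,kr,kv,pr,pv,rv
∂2: piv[deh,dep,der,dhr,dhv,dpr,ehk,ehp,ekp,hrv,kpr,kpv,krv] rk=13  ker:epr,hkp
∂1c = 0
c vs im∂2: reduces to 0 ⇒ boundary

cycle:yes boundary:yes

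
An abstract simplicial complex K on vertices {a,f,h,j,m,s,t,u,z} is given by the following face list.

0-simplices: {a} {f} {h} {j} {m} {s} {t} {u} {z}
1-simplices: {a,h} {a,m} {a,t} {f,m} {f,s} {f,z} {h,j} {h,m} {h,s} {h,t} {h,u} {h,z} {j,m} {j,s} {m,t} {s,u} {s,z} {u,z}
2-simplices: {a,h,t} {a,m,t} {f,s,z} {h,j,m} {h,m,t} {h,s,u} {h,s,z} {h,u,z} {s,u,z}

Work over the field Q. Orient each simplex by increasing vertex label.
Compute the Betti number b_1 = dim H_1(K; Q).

b_1=2

n_0=9 n_1=18 n_2=9  [Q]
∂1: piv[ah,am,at,fm,fs,fz,hj,hu] rk=8  ker:hm,hs,ht,hz,jm,js,mt,su,sz,uz
∂2: piv[aht,amt,fsz,hjm,hmt,hsu,hsz,huz] rk=8  ker:suz
b_1=(18−8)−8=2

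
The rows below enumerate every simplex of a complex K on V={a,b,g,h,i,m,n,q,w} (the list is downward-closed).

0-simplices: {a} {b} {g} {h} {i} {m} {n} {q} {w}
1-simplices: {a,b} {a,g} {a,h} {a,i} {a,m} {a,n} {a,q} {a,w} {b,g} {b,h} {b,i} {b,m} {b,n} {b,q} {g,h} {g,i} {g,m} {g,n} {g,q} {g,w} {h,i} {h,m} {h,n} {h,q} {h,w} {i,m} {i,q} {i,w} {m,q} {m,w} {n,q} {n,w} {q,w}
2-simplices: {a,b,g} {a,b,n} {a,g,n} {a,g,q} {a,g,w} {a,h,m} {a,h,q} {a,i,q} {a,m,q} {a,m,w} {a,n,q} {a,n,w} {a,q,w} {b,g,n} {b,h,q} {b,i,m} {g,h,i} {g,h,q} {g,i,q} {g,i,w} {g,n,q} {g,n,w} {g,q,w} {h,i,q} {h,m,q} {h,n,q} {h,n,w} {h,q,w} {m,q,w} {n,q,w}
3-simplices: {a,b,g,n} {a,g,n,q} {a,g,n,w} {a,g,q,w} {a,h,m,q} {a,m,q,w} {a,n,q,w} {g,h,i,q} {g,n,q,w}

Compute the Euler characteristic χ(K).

n_0=9 n_1=33 n_2=30 n_3=9
χ=+9−33+30−9=-3

χ(K)=-3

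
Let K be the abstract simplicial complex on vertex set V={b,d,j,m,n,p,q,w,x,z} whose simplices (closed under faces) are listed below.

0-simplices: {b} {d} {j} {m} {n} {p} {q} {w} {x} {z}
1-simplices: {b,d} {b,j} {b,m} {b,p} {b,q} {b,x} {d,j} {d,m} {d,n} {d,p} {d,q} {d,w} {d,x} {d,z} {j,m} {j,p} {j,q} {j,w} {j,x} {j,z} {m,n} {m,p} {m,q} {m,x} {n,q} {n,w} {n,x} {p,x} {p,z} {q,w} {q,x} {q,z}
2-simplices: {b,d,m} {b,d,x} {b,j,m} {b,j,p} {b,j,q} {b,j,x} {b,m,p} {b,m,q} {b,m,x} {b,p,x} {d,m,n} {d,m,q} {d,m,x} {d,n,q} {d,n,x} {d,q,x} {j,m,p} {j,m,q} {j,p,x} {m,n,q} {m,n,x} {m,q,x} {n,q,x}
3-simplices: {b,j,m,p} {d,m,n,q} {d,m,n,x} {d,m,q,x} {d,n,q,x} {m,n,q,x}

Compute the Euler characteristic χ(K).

n_0=10 n_1=32 n_2=23 n_3=6
χ=+10−32+23−6=-5

χ(K)=-5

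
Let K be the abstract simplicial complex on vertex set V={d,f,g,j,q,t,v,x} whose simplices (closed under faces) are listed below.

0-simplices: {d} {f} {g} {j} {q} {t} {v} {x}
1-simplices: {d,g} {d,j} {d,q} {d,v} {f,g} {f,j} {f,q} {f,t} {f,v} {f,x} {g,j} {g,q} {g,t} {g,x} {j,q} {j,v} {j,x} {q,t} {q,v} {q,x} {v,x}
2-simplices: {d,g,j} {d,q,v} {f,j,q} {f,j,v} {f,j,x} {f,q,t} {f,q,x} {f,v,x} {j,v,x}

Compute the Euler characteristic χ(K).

χ(K)=-4

n_0=8 n_1=21 n_2=9
χ=+8−21+9=-4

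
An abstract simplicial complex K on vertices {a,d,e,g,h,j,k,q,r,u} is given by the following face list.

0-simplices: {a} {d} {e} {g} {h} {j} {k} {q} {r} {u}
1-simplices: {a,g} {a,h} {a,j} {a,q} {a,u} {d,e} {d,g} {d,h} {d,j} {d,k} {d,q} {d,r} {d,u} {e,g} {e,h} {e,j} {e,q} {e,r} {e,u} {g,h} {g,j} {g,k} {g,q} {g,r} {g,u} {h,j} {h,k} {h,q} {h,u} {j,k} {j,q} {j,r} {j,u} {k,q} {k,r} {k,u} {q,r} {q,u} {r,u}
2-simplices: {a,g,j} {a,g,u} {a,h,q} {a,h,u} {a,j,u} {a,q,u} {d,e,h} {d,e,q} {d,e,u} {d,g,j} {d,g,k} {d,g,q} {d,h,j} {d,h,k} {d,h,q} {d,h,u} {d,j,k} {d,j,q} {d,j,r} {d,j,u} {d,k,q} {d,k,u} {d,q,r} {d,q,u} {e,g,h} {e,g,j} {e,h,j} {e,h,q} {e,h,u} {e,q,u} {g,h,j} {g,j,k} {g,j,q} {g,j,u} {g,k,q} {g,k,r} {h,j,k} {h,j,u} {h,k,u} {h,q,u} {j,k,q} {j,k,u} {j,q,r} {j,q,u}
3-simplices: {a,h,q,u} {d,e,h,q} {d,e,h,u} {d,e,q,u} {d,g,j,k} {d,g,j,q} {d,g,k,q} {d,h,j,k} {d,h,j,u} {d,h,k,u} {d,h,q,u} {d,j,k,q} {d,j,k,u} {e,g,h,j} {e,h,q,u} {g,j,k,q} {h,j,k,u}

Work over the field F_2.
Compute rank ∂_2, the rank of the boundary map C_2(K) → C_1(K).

rank∂_2=27

n_0=10 n_1=39 n_2=44 n_3=17  [Z2]
∂1: piv[ag,ah,aj,aq,au,de,dg,dk,dr] rk=9  ker:dh,dj,dq,du,eg,eh,ej,eq,er,eu,gh,gj,gk,gq,gr,gu,hj,hk,hq,hu,jk,jq,jr,ju,kq,kr,ku,qr,qu,ru
∂2: piv[agj,agu,ahq,ahu,aju,aqu,deh,deq,deu,dgj,dgk,dgq,dhj,dhk,dhq,dhu,djk,djq,djr,dju,dkq,dku,dqr,egh,egj,ehj,gkr] rk=27  ker:dqu,ehq,ehu,equ,ghj,gjk,gjq,gju,gkq,hjk,hju,hku,hqu,jkq,jku,jqr,jqu
∂3: piv[ahqu,dehq,dehu,dequ,dgjk,dgjq,dgkq,dhjk,dhju,dhku,dhqu,djkq,djku,eghj] rk=14  ker:ehqu,gjkq,hjku
rk∂_2=27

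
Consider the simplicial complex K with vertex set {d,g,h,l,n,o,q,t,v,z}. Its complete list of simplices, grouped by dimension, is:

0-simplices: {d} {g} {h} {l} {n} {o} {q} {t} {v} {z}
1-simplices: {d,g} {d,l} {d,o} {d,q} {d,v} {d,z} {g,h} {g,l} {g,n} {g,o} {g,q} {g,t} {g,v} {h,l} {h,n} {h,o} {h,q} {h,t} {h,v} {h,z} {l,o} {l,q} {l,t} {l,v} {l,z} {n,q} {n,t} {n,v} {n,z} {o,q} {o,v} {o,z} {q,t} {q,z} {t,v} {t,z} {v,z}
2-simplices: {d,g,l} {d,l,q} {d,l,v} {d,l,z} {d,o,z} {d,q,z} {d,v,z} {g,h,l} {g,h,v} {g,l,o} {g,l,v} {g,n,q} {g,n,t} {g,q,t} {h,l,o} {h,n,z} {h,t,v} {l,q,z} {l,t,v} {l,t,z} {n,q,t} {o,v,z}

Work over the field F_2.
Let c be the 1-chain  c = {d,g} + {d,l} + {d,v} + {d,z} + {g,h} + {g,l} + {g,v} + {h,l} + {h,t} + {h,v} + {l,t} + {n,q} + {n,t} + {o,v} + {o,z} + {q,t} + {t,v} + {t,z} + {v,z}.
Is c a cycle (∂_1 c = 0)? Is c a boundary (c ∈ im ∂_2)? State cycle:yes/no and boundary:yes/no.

cycle:yes boundary:yes

n_0=10 n_1=37 n_2=22  [Z2]
∂1: piv[dg,dl,do,dq,dv,dz,gh,gn,gt] rk=9  ker:gl,go,gq,gv,hl,hn,ho,hq,ht,hv,hz,lo,lq,lt,lv,lz,nq,nt,nv,nz,oq,ov,oz,qt,qz,tv,tz,vz
∂2: piv[dgl,dlq,dlv,dlz,doz,dqz,dvz,ghl,ghv,glo,glv,gnq,gnt,gqt,hlo,hnz,htv,ltv,ltz,ovz] rk=20  ker:lqz,nqt
∂1c = 0
c vs im∂2: reduces to 0 ⇒ boundary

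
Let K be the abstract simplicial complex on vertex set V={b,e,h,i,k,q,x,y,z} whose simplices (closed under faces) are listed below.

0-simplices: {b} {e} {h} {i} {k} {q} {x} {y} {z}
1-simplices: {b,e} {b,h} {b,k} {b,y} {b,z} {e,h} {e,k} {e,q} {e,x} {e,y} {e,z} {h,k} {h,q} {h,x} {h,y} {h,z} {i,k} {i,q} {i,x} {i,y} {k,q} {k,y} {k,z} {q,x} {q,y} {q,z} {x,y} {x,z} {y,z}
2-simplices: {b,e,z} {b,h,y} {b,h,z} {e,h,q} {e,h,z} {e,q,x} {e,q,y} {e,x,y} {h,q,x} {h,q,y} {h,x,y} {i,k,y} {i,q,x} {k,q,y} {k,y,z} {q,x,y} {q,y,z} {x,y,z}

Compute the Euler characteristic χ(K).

χ(K)=-2

n_0=9 n_1=29 n_2=18
χ=+9−29+18=-2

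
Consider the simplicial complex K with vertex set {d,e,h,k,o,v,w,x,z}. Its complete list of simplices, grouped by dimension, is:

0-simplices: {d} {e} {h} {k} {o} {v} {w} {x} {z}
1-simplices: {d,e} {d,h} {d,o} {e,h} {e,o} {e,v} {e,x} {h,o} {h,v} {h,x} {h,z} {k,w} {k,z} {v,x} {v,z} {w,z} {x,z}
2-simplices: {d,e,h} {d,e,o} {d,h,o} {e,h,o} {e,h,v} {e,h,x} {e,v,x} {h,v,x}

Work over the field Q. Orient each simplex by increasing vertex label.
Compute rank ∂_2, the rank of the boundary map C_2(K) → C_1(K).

rank∂_2=6

n_0=9 n_1=17 n_2=8  [Q]
∂1: piv[de,dh,do,ev,ex,hz,kw,kz] rk=8  ker:eh,eo,ho,hv,hx,vx,vz,wz,xz
∂2: piv[deh,deo,dho,ehv,ehx,evx] rk=6  ker:eho,hvx
rk∂_2=6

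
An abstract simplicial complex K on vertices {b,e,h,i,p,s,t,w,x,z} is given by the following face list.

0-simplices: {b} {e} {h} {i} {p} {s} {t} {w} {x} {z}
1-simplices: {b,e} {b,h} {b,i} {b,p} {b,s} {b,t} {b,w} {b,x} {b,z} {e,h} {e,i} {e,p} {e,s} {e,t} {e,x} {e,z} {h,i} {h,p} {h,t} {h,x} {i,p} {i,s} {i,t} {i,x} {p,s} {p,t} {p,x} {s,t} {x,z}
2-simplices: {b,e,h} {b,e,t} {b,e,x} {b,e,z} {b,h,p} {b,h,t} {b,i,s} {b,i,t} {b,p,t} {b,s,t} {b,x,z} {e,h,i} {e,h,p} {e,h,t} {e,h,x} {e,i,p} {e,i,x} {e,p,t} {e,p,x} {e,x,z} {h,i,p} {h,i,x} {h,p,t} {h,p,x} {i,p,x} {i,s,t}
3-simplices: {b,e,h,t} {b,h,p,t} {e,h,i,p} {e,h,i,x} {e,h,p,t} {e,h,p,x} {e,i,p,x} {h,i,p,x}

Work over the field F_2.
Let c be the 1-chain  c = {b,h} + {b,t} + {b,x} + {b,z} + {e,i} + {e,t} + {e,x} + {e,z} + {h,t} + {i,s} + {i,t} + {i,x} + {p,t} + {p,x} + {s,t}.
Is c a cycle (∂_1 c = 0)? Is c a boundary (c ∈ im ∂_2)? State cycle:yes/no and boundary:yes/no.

cycle:yes boundary:yes

n_0=10 n_1=29 n_2=26 n_3=8  [Z2]
∂1: piv[be,bh,bi,bp,bs,bt,bw,bx,bz] rk=9  ker:eh,ei,ep,es,et,ex,ez,hi,hp,ht,hx,ip,is,it,ix,ps,pt,px,st,xz
∂2: piv[beh,bet,bex,bez,bhp,bht,bis,bit,bpt,bst,bxz,ehi,ehp,ehx,eip,eix,epx] rk=17  ker:eht,ept,exz,hip,hix,hpt,hpx,ipx,ist
∂3: piv[beht,bhpt,ehip,ehix,ehpt,ehpx,eipx] rk=7  ker:hipx
∂1c = 0
c vs im∂2: reduces to 0 ⇒ boundary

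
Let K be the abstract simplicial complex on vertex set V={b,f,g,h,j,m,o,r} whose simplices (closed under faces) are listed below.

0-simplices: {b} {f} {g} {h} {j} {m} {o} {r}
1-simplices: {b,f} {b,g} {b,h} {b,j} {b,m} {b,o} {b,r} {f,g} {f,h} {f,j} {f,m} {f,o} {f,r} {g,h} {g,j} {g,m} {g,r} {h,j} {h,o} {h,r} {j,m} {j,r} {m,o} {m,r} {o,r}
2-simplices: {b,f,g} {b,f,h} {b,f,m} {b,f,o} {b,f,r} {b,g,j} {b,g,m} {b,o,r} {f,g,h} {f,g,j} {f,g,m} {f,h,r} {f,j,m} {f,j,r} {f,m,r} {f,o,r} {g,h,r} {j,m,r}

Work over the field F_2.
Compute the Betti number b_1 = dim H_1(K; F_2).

b_1=3

n_0=8 n_1=25 n_2=18  [Z2]
∂1: piv[bf,bg,bh,bj,bm,bo,br] rk=7  ker:fg,fh,fj,fm,fo,fr,gh,gj,gm,gr,hj,ho,hr,jm,jr,mo,mr,or
∂2: piv[bfg,bfh,bfm,bfo,bfr,bgj,bgm,bor,fgh,fgj,fhr,fjm,fjr,fmr,ghr] rk=15  ker:fgm,for,jmr
b_1=(25−7)−15=3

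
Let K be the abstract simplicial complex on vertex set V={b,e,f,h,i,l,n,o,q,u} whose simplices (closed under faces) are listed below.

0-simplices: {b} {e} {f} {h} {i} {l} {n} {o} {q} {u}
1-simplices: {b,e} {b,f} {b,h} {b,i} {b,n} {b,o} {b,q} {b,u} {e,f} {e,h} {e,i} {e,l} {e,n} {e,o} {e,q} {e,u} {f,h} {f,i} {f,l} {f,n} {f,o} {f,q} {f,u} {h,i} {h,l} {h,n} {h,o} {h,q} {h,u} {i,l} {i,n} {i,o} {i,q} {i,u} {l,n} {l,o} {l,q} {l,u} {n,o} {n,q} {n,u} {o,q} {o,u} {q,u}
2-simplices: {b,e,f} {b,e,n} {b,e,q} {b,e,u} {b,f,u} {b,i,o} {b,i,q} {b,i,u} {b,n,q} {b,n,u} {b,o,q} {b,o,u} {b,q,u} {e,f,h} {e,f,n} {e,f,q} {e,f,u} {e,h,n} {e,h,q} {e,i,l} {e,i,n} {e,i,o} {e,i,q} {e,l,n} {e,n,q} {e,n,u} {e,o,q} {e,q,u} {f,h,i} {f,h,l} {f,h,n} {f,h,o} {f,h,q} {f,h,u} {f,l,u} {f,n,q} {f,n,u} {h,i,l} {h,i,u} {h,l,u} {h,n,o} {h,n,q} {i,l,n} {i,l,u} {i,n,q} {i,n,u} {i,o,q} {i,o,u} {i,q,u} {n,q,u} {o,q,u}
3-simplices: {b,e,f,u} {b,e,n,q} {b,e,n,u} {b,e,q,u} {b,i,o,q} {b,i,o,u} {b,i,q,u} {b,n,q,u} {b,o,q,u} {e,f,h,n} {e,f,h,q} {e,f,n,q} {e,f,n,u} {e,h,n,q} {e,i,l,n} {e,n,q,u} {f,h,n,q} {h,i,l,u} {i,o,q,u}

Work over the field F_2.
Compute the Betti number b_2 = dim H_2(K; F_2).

b_2=4

n_0=10 n_1=44 n_2=51 n_3=19  [Z2]
∂1: piv[be,bf,bh,bi,bn,bo,bq,bu,el] rk=9  ker:ef,eh,ei,en,eo,eq,eu,fh,fi,fl,fn,fo,fq,fu,hi,hl,hn,ho,hq,hu,il,in,io,iq,iu,ln,lo,lq,lu,no,nq,nu,oq,ou,qu
∂2: piv[bef,ben,beq,beu,bfu,bio,biq,biu,bnq,bnu,boq,bou,bqu,efh,efn,efq,ehn,ehq,eil,ein,eio,eiq,eln,fhi,fhl,fho,fhu,flu,hil,hiu,hno] rk=31  ker:efu,enq,enu,eoq,equ,fhn,fhq,fnq,fnu,hlu,hnq,iln,ilu,inq,inu,ioq,iou,iqu,nqu,oqu
∂3: piv[befu,benq,benu,bequ,bioq,biou,biqu,bnqu,boqu,efhn,efhq,efnq,efnu,ehnq,eiln,hilu] rk=16  ker:enqu,fhnq,ioqu
b_2=(51−31)−16=4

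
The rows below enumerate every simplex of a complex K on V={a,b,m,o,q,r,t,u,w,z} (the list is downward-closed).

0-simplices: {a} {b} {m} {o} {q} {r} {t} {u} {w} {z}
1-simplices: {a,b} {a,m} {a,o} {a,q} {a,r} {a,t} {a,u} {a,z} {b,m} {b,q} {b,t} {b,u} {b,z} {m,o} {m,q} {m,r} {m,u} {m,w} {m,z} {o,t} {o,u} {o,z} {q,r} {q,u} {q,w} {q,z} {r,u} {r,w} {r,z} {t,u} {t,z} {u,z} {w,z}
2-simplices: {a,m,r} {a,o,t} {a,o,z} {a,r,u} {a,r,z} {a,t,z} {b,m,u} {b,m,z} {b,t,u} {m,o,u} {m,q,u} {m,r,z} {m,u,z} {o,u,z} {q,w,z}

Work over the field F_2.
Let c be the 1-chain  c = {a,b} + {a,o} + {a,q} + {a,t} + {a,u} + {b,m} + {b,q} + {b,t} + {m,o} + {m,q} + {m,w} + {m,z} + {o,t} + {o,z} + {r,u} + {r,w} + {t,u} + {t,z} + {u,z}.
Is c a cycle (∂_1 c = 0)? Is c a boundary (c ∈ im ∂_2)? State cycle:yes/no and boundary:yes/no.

cycle:no boundary:no

n_0=10 n_1=33 n_2=15  [Z2]
∂1: piv[ab,am,ao,aq,ar,at,au,az,mw] rk=9  ker:bm,bq,bt,bu,bz,mo,mq,mr,mu,mz,ot,ou,oz,qr,qu,qw,qz,ru,rw,rz,tu,tz,uz,wz
∂2: piv[amr,aot,aoz,aru,arz,atz,bmu,bmz,btu,mou,mqu,mrz,muz,ouz,qwz] rk=15
∂1c = {a} + {m} + {q} + {t}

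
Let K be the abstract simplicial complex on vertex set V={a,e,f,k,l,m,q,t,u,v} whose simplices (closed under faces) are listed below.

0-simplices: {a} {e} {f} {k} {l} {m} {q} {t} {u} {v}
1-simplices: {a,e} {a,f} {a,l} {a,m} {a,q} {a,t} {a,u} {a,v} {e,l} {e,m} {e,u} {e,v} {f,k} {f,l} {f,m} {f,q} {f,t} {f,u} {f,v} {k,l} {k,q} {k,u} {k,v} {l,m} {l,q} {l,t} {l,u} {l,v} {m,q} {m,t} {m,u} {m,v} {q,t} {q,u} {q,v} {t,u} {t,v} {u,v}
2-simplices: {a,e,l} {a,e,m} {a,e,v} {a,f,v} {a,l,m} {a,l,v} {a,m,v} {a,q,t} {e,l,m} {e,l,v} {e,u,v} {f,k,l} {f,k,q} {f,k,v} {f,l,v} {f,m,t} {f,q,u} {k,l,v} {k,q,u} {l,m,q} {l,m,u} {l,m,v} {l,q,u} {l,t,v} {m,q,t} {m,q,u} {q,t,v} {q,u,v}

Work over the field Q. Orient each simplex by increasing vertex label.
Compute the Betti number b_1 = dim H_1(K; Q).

n_0=10 n_1=38 n_2=28  [Q]
∂1: piv[ae,af,al,am,aq,at,au,av,fk] rk=9  ker:el,em,eu,ev,fl,fm,fq,ft,fu,fv,kl,kq,ku,kv,lm,lq,lt,lu,lv,mq,mt,mu,mv,qt,qu,qv,tu,tv,uv
∂2: piv[ael,aem,aev,afv,alm,alv,amv,aqt,euv,fkl,fkq,fkv,flv,fmt,fqu,kqu,lmq,lmu,lqu,ltv,mqt,qtv,quv] rk=23  ker:elm,elv,klv,lmv,mqu
b_1=(38−9)−23=6

b_1=6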